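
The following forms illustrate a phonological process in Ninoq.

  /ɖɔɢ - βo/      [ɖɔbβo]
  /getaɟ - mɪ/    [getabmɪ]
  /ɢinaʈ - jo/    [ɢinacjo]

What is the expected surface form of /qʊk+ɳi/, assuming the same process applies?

[qʊʈɳi]

The data show regressive place assimilation: /ɢ/ → [b] before /β/; /ɟ/ → [b] before /m/; /ʈ/ → [c] before /j/. In each pair only place changes, matching the following consonant, while manner and voice stay constant.
The rule targets /k/ (voiceless velar stop), which sits before the trigger /ɳ/ (retroflex).
The voiceless retroflex stop is [ʈ], so /k/ → [ʈ].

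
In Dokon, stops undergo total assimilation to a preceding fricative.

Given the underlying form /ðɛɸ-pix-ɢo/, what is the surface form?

/p/ is the segment targeted by the rule; it sits immediately after /ɸ/, so it assimilates completely and surfaces as [ɸ].
The same rule applies at the second boundary: /ɢ/ → [x] next to /x/.

[ðɛɸɸixxo]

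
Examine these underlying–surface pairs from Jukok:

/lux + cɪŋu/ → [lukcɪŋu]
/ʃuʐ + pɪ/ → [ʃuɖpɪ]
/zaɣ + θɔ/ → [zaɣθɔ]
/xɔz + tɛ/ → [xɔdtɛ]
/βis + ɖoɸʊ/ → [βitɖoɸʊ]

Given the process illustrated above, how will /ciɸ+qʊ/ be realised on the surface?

[cipqʊ]

The data show regressive manner assimilation: /x/ → [k] before /c/; /ʐ/ → [ɖ] before /p/; /z/ → [d] before /t/; /s/ → [t] before /ɖ/. In each pair only manner changes, matching the following consonant, while place and voice stay constant.
Nothing changes in [zaɣθɔ]: there the adjacent consonants already agree in manner (/ɣ/ and /θ/ are both fricatives), so this form is consistent with the same rule.
The rule targets /ɸ/ (voiceless bilabial fricative), which sits before the trigger /q/ (stop).
Changing only its manner to stop gives [p] — the voiceless bilabial stop.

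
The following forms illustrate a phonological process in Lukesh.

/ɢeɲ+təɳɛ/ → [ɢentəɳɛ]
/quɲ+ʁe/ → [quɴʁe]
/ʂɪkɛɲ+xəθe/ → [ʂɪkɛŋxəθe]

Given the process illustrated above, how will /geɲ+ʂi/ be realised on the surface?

[geɳʂi]

The data show regressive place assimilation: /ɲ/ → [n] before /t/; /ɲ/ → [ɴ] before /ʁ/; /ɲ/ → [ŋ] before /x/. In each pair only place changes, matching the following consonant, while manner and voice stay constant.
/ɲ/ is a voiced palatal nasal. The following trigger /ʂ/ is retroflex, so /ɲ/ must become retroflex as well.
Changing only its place to retroflex gives [ɳ] — the voiced retroflex nasal.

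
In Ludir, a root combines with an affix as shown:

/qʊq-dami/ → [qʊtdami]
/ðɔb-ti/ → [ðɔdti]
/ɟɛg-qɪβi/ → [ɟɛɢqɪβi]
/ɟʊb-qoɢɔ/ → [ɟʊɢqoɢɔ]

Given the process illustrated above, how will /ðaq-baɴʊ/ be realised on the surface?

[ðapbaɴʊ]

The data show regressive place assimilation: /q/ → [t] before /d/; /b/ → [d] before /t/; /g/ → [ɢ] before /q/; /b/ → [ɢ] before /q/. In each pair only place changes, matching the following consonant, while manner and voice stay constant.
The rule targets /q/ (voiceless uvular stop), which sits before the trigger /b/ (bilabial).
The voiceless bilabial stop is [p], so /q/ → [p].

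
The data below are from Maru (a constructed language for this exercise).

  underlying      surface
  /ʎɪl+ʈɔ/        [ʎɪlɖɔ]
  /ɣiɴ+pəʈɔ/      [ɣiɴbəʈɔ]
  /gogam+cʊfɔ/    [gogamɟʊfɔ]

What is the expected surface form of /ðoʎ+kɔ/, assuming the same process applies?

The data show progressive voicing assimilation: /ʈ/ → [ɖ] after /l/; /p/ → [b] after /ɴ/; /c/ → [ɟ] after /m/. In each pair only voicing changes, matching the preceding consonant, while place and manner stay constant.
The rule targets /k/ (voiceless velar stop), which sits after the trigger /ʎ/ (voiced).
Changing only its voicing to voiced gives [g] — the voiced velar stop.

[ðoʎgɔ]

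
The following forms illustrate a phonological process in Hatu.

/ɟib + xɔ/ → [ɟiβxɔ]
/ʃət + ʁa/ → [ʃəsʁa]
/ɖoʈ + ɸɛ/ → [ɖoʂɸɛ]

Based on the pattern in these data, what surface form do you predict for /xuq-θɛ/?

The data show regressive manner assimilation: /b/ → [β] before /x/; /t/ → [s] before /ʁ/; /ʈ/ → [ʂ] before /ɸ/. In each pair only manner changes, matching the following consonant, while place and voice stay constant.
/q/ is a voiceless uvular stop. The following trigger /θ/ is a fricative, so /q/ must become a fricative as well.
Changing only its manner to fricative gives [χ] — the voiceless uvular fricative.

[xuχθɛ]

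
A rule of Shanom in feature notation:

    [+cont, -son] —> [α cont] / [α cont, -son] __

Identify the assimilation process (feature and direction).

The rule copies [cont] (continuancy) from the environment onto the target fricatives; since [±cont] encodes the stop/fricative manner contrast, the assimilating dimension is manner.
Since the environment is written before the underscore, the trigger precedes the target; the direction is progressive.

progressive manner assimilation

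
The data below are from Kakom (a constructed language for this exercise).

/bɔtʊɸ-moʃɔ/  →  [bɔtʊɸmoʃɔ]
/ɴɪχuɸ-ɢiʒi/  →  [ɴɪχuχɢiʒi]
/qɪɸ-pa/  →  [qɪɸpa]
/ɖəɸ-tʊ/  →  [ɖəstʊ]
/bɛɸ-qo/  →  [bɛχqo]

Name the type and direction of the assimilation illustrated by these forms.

Comparing underlying and surface forms, /ɸ/ → [χ] is the alternation; the neighbouring /ɢ/ is constant.
The change bilabial → uvular matches the place of the following /ɢ/, identifying this as place assimilation.
Manner and voice are unchanged, so the assimilation is partial, not total.
Checking the remaining alternations: /ɸ/ → [s] before /t/ (bilabial → alveolar, matching alveolar); /ɸ/ → [χ] before /q/ (bilabial → uvular, matching uvular) — only place changes, and always toward the following segment.
Nothing changes in [bɔtʊɸmoʃɔ], [qɪɸpa]: there the adjacent consonants already agree in place (/ɸ/ and /m/ are both bilabial; /ɸ/ and /p/ are both bilabial), so these forms are consistent with the same rule.
The trigger is the following segment, so the direction is regressive (anticipatory).

regressive place assimilation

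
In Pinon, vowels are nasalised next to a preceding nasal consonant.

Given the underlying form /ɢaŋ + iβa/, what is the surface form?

[ɢaŋĩβa]

/i/ sits next to the nasal /ŋ/ and is therefore nasalised to [ĩ].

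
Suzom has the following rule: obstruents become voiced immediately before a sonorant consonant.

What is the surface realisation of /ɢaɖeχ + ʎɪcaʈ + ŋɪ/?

[ɢaɖeʁʎɪcaɖŋɪ]

The rule targets /χ/ (voiceless uvular fricative), which sits before the trigger /ʎ/ (voiced).
The voiced uvular fricative is [ʁ], so /χ/ → [ʁ].
At the second juncture, /ʈ/ likewise becomes [ɖ] adjacent to /ŋ/.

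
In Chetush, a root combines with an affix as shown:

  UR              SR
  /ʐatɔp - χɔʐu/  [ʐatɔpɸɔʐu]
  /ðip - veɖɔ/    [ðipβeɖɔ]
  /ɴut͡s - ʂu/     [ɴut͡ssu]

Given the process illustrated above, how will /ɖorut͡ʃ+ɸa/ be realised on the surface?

[ɖorut͡ʃʃa]

The data show progressive place assimilation: /χ/ → [ɸ] after /p/; /v/ → [β] after /p/; /ʂ/ → [s] after /t͡s/. In each pair only place changes, matching the preceding consonant, while manner and voice stay constant.
/ɸ/ is a voiceless bilabial fricative. The preceding trigger /t͡ʃ/ is postalveolar, so /ɸ/ must become postalveolar as well.
A voiceless postalveolar fricative is [ʃ], so the surface segment is [ʃ].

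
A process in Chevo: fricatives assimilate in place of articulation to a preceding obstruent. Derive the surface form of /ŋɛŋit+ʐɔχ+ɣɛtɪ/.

[ŋɛŋitzɔχʁɛtɪ]

The rule targets /ʐ/ (voiced retroflex fricative), which sits after the trigger /t/ (alveolar).
Changing only its place to alveolar gives [z] — the voiced alveolar fricative.
The same rule applies at the second boundary: /ɣ/ → [ʁ] next to /χ/.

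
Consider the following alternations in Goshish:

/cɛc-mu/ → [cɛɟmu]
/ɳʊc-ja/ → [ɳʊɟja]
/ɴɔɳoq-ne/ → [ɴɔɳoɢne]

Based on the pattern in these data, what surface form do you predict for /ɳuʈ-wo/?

The data show regressive voicing assimilation: /c/ → [ɟ] before /m/; /c/ → [ɟ] before /j/; /q/ → [ɢ] before /n/. In each pair only voicing changes, matching the following consonant, while place and manner stay constant.
/ʈ/ is a voiceless retroflex stop. The following trigger /w/ is voiced, so /ʈ/ must become voiced as well.
The voiced retroflex stop is [ɖ], so /ʈ/ → [ɖ].

[ɳuɖwo]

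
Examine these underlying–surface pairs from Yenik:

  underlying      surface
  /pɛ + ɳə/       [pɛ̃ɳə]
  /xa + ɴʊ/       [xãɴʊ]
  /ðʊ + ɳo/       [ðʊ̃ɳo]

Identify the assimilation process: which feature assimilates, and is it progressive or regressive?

regressive nasality assimilation (vowel nasalisation)

The vowel /ɛ/ surfaces as nasalised [ɛ̃] next to the following nasal /ɳ/ — it has acquired the [+nasal] feature of its neighbour.
The other forms show the same pattern: /a/ → [ã] before /ɴ/; /ʊ/ → [ʊ̃] before /ɳ/ — each time a vowel is nasalised next to a following nasal.
Because the conditioning nasal is to the right of the vowel that changes, the process is regressive (anticipatory).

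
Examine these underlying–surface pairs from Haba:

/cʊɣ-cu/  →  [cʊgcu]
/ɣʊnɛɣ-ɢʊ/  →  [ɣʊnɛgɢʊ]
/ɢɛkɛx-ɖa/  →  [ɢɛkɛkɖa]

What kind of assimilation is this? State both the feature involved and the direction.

The segment that alternates is /ɣ/, which surfaces as [g] when adjacent to /c/.
The change fricative → stop matches the manner of the following /c/, identifying this as manner assimilation.
Place and voice are unchanged, so the assimilation is partial, not total.
The other alternating forms pattern the same way: /ɣ/ → [g] before /ɢ/ (fricative → stop, matching a stop); /x/ → [k] before /ɖ/ (fricative → stop, matching a stop) — only manner changes, and always toward the following segment.
The trigger is the following segment, so the direction is regressive (anticipatory).

regressive manner assimilation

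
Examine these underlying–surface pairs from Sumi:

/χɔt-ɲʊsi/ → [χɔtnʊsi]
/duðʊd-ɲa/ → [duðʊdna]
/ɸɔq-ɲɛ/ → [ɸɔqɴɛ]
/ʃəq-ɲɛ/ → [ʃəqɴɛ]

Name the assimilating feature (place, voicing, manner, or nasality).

The segment that alternates is /ɲ/, which surfaces as [n] when adjacent to /t/.
/ɲ/ is palatal while /t/ is alveolar; the output [n] is alveolar, matching the trigger — so the feature that spreads is place.
The same holds elsewhere in the data: /ɲ/ → [n] after /d/ (palatal → alveolar, matching alveolar); /ɲ/ → [ɴ] after /q/ (palatal → uvular, matching uvular) — only place changes, and always toward the preceding segment.

place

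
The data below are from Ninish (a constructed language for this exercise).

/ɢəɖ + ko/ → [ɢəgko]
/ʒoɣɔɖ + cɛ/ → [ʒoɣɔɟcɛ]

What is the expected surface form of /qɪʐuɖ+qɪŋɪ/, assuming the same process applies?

[qɪʐuɢqɪŋɪ]

The data show regressive place assimilation: /ɖ/ → [g] before /k/; /ɖ/ → [ɟ] before /c/. In each pair only place changes, matching the following consonant, while manner and voice stay constant.
The rule targets /ɖ/ (voiced retroflex stop), which sits before the trigger /q/ (uvular).
Changing only its place to uvular gives [ɢ] — the voiced uvular stop.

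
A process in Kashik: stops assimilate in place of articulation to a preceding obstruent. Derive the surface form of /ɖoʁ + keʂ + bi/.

/k/ is a voiceless velar stop. The preceding trigger /ʁ/ is uvular, so /k/ must become uvular as well.
The voiceless uvular stop is [q], so /k/ → [q].
The same rule applies at the second boundary: /b/ → [ɖ] next to /ʂ/.

[ɖoʁqeʂɖi]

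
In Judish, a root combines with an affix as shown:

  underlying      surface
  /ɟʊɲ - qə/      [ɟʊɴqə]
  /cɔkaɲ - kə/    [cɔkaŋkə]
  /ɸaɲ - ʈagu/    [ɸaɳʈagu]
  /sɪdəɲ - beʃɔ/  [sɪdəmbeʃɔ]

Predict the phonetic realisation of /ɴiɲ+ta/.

The data show regressive place assimilation: /ɲ/ → [ɴ] before /q/; /ɲ/ → [ŋ] before /k/; /ɲ/ → [ɳ] before /ʈ/; /ɲ/ → [m] before /b/. In each pair only place changes, matching the following consonant, while manner and voice stay constant.
The rule targets /ɲ/ (voiced palatal nasal), which sits before the trigger /t/ (alveolar).
Changing only its place to alveolar gives [n] — the voiced alveolar nasal.

[ɴinta]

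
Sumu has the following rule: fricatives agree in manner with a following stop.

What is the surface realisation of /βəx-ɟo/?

The rule targets /x/ (voiceless velar fricative), which sits before the trigger /ɟ/ (stop).
The voiceless velar stop is [k], so /x/ → [k].

[βəkɟo]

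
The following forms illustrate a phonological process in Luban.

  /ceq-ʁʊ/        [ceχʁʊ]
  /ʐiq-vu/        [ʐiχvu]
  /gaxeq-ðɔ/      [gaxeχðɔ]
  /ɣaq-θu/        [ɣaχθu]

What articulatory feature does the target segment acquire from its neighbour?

manner

Comparing underlying and surface forms, /q/ → [χ] is the alternation; the neighbouring /ʁ/ is constant.
/q/ is a stop while /ʁ/ is a fricative; the output [χ] is a fricative, matching the trigger — so the feature that spreads is manner.
The other alternating forms pattern the same way: /q/ → [χ] before /v/ (stop → fricative, matching a fricative); /q/ → [χ] before /ð/ (stop → fricative, matching a fricative); /q/ → [χ] before /θ/ (stop → fricative, matching a fricative) — only manner changes, and always toward the following segment.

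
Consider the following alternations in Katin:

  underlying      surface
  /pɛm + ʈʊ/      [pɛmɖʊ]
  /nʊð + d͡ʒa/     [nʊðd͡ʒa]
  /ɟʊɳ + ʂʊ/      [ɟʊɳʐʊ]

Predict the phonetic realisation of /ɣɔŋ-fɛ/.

[ɣɔŋvɛ]

The data show progressive voicing assimilation: /ʈ/ → [ɖ] after /m/; /ʂ/ → [ʐ] after /ɳ/. In each pair only voicing changes, matching the preceding consonant, while place and manner stay constant.
No alternation appears in [nʊðd͡ʒa]: there the adjacent consonants already agree in voicing (/d͡ʒ/ and /ð/ are both voiced), so this form is consistent with the same rule.
The rule targets /f/ (voiceless labiodental fricative), which sits after the trigger /ŋ/ (voiced).
Changing only its voicing to voiced gives [v] — the voiced labiodental fricative.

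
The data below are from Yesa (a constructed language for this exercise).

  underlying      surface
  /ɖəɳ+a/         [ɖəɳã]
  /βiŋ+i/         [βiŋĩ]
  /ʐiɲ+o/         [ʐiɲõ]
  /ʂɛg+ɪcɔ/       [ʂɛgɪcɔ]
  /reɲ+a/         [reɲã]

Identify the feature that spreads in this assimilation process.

The vowel /a/ surfaces as nasalised [ã] next to the preceding nasal /ɳ/ — it has acquired the [+nasal] feature of its neighbour.
Likewise in the remaining data: /i/ → [ĩ] after /ŋ/; /o/ → [õ] after /ɲ/; /a/ → [ã] after /ɲ/ — each time a vowel is nasalised next to a preceding nasal.
No change occurs in [ʂɛgɪcɔ] because the vowel at the boundary is adjacent to an oral consonant, not a nasal (/ɪ/ next to /g/).

nasality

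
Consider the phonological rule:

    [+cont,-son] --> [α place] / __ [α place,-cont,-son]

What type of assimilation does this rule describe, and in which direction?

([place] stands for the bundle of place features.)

regressive place assimilation

The shared variable α links the value of the place features (abbreviated [place]) on the target to the same value on the neighbouring segment, so place is the feature that assimilates.
Since the environment is written after the underscore, the trigger follows the target; the direction is regressive.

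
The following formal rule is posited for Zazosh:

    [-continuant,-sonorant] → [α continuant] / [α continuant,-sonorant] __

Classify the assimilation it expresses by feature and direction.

The shared variable α links the value of [continuant] on the target to that of the neighbouring obstruent. [continuant] distinguishes stops from fricatives — a manner-of-articulation feature — so this is manner assimilation.
The conditioning segment sits to the left of the focus bar, meaning the trigger precedes the segment that changes — progressive assimilation.

progressive manner assimilation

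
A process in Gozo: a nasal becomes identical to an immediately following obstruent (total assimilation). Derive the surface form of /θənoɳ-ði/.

/ɳ/ is the segment targeted by the rule; it sits immediately before /ð/, so it assimilates completely and surfaces as [ð].

[θənoðði]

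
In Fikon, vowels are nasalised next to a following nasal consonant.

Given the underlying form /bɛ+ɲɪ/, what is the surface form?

/ɛ/ sits next to the nasal /ɲ/ and is therefore nasalised to [ɛ̃].

[bɛ̃ɲɪ]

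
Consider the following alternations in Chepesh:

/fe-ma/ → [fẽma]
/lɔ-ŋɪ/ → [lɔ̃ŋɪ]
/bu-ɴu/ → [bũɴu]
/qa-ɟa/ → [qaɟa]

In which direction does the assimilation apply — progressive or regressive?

The vowel /e/ surfaces as nasalised [ẽ] next to the following nasal /m/ — it has acquired the [+nasal] feature of its neighbour.
The other forms show the same pattern: /ɔ/ → [ɔ̃] before /ŋ/; /u/ → [ũ] before /ɴ/ — each time a vowel is nasalised next to a following nasal.
No change occurs in [qaɟa] because the vowel at the boundary is adjacent to an oral consonant, not a nasal (/a/ next to /ɟ/).
Because the conditioning nasal is to the right of the vowel that changes, the process is regressive (anticipatory).

regressive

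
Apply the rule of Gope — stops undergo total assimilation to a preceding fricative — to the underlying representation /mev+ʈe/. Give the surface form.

/ʈ/ is the segment targeted by the rule; it sits immediately after /v/, so it assimilates completely and surfaces as [v].

[mevve]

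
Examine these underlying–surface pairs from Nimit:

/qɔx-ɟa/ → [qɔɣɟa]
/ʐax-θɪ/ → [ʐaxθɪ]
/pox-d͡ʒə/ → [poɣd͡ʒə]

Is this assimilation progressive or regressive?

regressive

The segment that alternates is /x/, which surfaces as [ɣ] when adjacent to /ɟ/.
/x/ is voiceless while /ɟ/ is voiced; the output [ɣ] is voiced, matching the trigger — so the feature that spreads is voicing.
The same holds elsewhere in the data: /x/ → [ɣ] before /d͡ʒ/ (voiceless → voiced, matching voiced) — only voicing changes, and always toward the following segment.
No alternation appears in [ʐaxθɪ]: there the adjacent consonants already agree in voicing (/x/ and /θ/ are both voiceless), so this form is consistent with the same rule.
The trigger is the following segment, so the direction is regressive (anticipatory).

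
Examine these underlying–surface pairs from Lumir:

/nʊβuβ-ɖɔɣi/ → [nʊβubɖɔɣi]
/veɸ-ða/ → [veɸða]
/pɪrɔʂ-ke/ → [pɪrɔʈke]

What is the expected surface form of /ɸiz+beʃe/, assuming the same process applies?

[ɸidbeʃe]

The data show regressive manner assimilation: /β/ → [b] before /ɖ/; /ʂ/ → [ʈ] before /k/. In each pair only manner changes, matching the following consonant, while place and voice stay constant.
No alternation appears in [veɸða]: there the adjacent consonants already agree in manner (/ɸ/ and /ð/ are both fricatives), so this form is consistent with the same rule.
/z/ is a voiced alveolar fricative. The following trigger /b/ is a stop, so /z/ must become a stop as well.
A voiced alveolar stop is [d], so the surface segment is [d].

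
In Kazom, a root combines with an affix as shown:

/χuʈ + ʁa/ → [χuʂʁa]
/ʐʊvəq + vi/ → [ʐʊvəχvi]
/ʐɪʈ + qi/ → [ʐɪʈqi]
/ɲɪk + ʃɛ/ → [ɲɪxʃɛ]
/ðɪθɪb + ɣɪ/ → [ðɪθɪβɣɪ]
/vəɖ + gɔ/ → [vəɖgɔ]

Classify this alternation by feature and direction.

Underlying /ʈ/ is realised as [ʂ] next to /ʁ/; /ʁ/ itself does not change.
/ʈ/ is a stop while /ʁ/ is a fricative; the output [ʂ] is a fricative, matching the trigger — so the feature that spreads is manner.
Place and voice are unchanged, so the assimilation is partial, not total.
Checking the remaining alternations: /q/ → [χ] before /v/ (stop → fricative, matching a fricative); /k/ → [x] before /ʃ/ (stop → fricative, matching a fricative); /b/ → [β] before /ɣ/ (stop → fricative, matching a fricative) — only manner changes, and always toward the following segment.
No alternation appears in [ʐɪʈqi], [vəɖgɔ]: there the adjacent consonants already agree in manner (/ʈ/ and /q/ are both stops; /ɖ/ and /g/ are both stops), so these forms are consistent with the same rule.
Since the segment that changes precedes the conditioning segment, the assimilation is regressive.

regressive manner assimilation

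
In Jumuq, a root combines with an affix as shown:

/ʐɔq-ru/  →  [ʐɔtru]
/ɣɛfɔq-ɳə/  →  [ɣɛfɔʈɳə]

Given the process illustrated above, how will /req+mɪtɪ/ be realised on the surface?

The data show regressive place assimilation: /q/ → [t] before /r/; /q/ → [ʈ] before /ɳ/. In each pair only place changes, matching the following consonant, while manner and voice stay constant.
/q/ is a voiceless uvular stop. The following trigger /m/ is bilabial, so /q/ must become bilabial as well.
The voiceless bilabial stop is [p], so /q/ → [p].

[repmɪtɪ]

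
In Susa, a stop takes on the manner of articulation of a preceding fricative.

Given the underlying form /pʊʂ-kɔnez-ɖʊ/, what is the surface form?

/k/ is a voiceless velar stop. The preceding trigger /ʂ/ is a fricative, so /k/ must become a fricative as well.
A voiceless velar fricative is [x], so the surface segment is [x].
At the second juncture, /ɖ/ likewise becomes [ʐ] adjacent to /z/.

[pʊʂxɔnezʐʊ]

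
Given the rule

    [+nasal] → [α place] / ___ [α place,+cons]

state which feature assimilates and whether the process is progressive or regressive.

regressive place assimilation

The shared variable α links the value of the place features (abbreviated [place]) on the target to the same value on the neighbouring segment, so place is the feature that assimilates.
Since the environment is written after the underscore, the trigger follows the target; the direction is regressive.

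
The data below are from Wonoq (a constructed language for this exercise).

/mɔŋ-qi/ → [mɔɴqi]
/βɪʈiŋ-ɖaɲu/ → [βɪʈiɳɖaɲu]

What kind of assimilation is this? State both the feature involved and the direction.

Underlying /ŋ/ is realised as [ɴ] next to /q/; /q/ itself does not change.
/ŋ/ is velar while /q/ is uvular; the output [ɴ] is uvular, matching the trigger — so the feature that spreads is place.
Manner and voice are unchanged, so the assimilation is partial, not total.
The other alternating form patterns the same way: /ŋ/ → [ɳ] before /ɖ/ (velar → retroflex, matching retroflex) — only place changes, and always toward the following segment.
Since the segment that changes precedes the conditioning segment, the assimilation is regressive.

regressive place assimilation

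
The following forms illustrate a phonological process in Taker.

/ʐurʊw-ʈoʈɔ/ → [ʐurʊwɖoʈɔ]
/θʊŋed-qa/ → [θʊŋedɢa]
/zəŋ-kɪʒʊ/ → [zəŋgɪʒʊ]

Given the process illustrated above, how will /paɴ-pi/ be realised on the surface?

[paɴbi]

The data show progressive voicing assimilation: /ʈ/ → [ɖ] after /w/; /q/ → [ɢ] after /d/; /k/ → [g] after /ŋ/. In each pair only voicing changes, matching the preceding consonant, while place and manner stay constant.
The rule targets /p/ (voiceless bilabial stop), which sits after the trigger /ɴ/ (voiced).
Changing only its voicing to voiced gives [b] — the voiced bilabial stop.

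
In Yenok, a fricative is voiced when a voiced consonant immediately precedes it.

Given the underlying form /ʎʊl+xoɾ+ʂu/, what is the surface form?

/x/ is a voiceless velar fricative. The preceding trigger /l/ is voiced, so /x/ must become voiced as well.
The voiced velar fricative is [ɣ], so /x/ → [ɣ].
The same rule applies at the second boundary: /ʂ/ → [ʐ] next to /ɾ/.

[ʎʊlɣoɾʐu]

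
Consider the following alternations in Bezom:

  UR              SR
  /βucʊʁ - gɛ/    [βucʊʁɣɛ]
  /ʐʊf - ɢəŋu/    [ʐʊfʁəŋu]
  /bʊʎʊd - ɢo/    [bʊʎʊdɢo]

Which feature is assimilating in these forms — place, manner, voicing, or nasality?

manner

Underlying /g/ is realised as [ɣ] next to /ʁ/; /ʁ/ itself does not change.
The change stop → fricative matches the manner of the preceding /ʁ/, identifying this as manner assimilation.
The same holds elsewhere in the data: /ɢ/ → [ʁ] after /f/ (stop → fricative, matching a fricative) — only manner changes, and always toward the preceding segment.
No alternation appears in [bʊʎʊdɢo]: there the adjacent consonants already agree in manner (/ɢ/ and /d/ are both stops), so this form is consistent with the same rule.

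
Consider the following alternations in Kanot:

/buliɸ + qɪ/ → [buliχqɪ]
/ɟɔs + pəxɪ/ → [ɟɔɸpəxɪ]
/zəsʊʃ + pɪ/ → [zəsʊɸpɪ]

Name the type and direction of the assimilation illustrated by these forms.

Underlying /ɸ/ is realised as [χ] next to /q/; /q/ itself does not change.
The change bilabial → uvular matches the place of the following /q/, identifying this as place assimilation.
Manner and voice are unchanged, so the assimilation is partial, not total.
The other alternating forms pattern the same way: /s/ → [ɸ] before /p/ (alveolar → bilabial, matching bilabial); /ʃ/ → [ɸ] before /p/ (postalveolar → bilabial, matching bilabial) — only place changes, and always toward the following segment.
Since the segment that changes precedes the conditioning segment, the assimilation is regressive.

regressive place assimilation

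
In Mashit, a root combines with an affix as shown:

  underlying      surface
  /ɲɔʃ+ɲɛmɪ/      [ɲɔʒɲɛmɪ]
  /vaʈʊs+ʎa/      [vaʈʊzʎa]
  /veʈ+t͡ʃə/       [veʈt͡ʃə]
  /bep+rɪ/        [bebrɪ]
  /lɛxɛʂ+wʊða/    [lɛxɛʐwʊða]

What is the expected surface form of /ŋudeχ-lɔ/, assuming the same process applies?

The data show regressive voicing assimilation: /ʃ/ → [ʒ] before /ɲ/; /s/ → [z] before /ʎ/; /p/ → [b] before /r/; /ʂ/ → [ʐ] before /w/. In each pair only voicing changes, matching the following consonant, while place and manner stay constant.
No alternation appears in [veʈt͡ʃə]: there the adjacent consonants already agree in voicing (/ʈ/ and /t͡ʃ/ are both voiceless), so this form is consistent with the same rule.
/χ/ is a voiceless uvular fricative. The following trigger /l/ is voiced, so /χ/ must become voiced as well.
A voiced uvular fricative is [ʁ], so the surface segment is [ʁ].

[ŋudeʁlɔ]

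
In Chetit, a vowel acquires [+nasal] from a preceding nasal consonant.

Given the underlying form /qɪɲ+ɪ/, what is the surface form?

/ɪ/ sits next to the nasal /ɲ/ and is therefore nasalised to [ɪ̃].

[qɪɲɪ̃]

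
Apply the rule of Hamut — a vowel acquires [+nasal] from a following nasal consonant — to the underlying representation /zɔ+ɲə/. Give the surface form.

[zɔ̃ɲə]

The vowel /ɔ/ is adjacent to the following nasal /ɲ/, so it acquires [+nasal] and surfaces as [ɔ̃].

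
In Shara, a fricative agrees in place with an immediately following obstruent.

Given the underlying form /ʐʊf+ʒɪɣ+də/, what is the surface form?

[ʐʊʃʒɪzdə]

The rule targets /f/ (voiceless labiodental fricative), which sits before the trigger /ʒ/ (postalveolar).
Changing only its place to postalveolar gives [ʃ] — the voiceless postalveolar fricative.
The same rule applies at the second boundary: /ɣ/ → [z] next to /d/.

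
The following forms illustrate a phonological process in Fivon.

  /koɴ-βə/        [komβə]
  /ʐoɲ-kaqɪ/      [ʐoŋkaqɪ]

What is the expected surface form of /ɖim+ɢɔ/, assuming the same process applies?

[ɖiɴɢɔ]

The data show regressive place assimilation: /ɴ/ → [m] before /β/; /ɲ/ → [ŋ] before /k/. In each pair only place changes, matching the following consonant, while manner and voice stay constant.
The rule targets /m/ (voiced bilabial nasal), which sits before the trigger /ɢ/ (uvular).
Changing only its place to uvular gives [ɴ] — the voiced uvular nasal.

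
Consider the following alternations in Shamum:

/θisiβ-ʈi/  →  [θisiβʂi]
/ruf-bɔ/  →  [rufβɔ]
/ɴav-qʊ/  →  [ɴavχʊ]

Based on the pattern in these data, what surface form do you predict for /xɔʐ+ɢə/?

[xɔʐʁə]

The data show progressive manner assimilation: /ʈ/ → [ʂ] after /β/; /b/ → [β] after /f/; /q/ → [χ] after /v/. In each pair only manner changes, matching the preceding consonant, while place and voice stay constant.
/ɢ/ is a voiced uvular stop. The preceding trigger /ʐ/ is a fricative, so /ɢ/ must become a fricative as well.
Changing only its manner to fricative gives [ʁ] — the voiced uvular fricative.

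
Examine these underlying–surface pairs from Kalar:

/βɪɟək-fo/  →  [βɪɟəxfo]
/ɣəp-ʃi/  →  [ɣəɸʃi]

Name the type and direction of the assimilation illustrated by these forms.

Underlying /k/ is realised as [x] next to /f/; /f/ itself does not change.
The change stop → fricative matches the manner of the following /f/, identifying this as manner assimilation.
Place and voice are unchanged, so the assimilation is partial, not total.
The other alternating form patterns the same way: /p/ → [ɸ] before /ʃ/ (stop → fricative, matching a fricative) — only manner changes, and always toward the following segment.
Since the segment that changes precedes the conditioning segment, the assimilation is regressive.

regressive manner assimilation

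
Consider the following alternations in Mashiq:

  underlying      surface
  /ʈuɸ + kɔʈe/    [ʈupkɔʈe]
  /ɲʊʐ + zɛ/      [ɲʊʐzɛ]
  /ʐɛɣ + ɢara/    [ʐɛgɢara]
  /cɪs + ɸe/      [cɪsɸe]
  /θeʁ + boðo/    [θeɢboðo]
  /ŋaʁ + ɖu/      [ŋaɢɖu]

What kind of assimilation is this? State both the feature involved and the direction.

The segment that alternates is /ɸ/, which surfaces as [p] when adjacent to /k/.
The change fricative → stop matches the manner of the following /k/, identifying this as manner assimilation.
Place and voice are unchanged, so the assimilation is partial, not total.
The other alternating forms pattern the same way: /ɣ/ → [g] before /ɢ/ (fricative → stop, matching a stop); /ʁ/ → [ɢ] before /b/ (fricative → stop, matching a stop); /ʁ/ → [ɢ] before /ɖ/ (fricative → stop, matching a stop) — only manner changes, and always toward the following segment.
Nothing changes in [ɲʊʐzɛ], [cɪsɸe]: there the adjacent consonants already agree in manner (/ʐ/ and /z/ are both fricatives; /s/ and /ɸ/ are both fricatives), so these forms are consistent with the same rule.
The trigger is the following segment, so the direction is regressive (anticipatory).

regressive manner assimilation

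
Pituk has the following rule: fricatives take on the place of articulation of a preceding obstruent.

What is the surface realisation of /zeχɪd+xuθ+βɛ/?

[zeχɪdsuθðɛ]

The rule targets /x/ (voiceless velar fricative), which sits after the trigger /d/ (alveolar).
A voiceless alveolar fricative is [s], so the surface segment is [s].
The same rule applies at the second boundary: /β/ → [ð] next to /θ/.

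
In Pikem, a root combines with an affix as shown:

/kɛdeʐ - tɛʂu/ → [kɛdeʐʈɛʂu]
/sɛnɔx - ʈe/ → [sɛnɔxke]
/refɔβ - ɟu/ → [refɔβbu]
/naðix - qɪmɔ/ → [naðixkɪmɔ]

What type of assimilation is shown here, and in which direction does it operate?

Comparing underlying and surface forms, /t/ → [ʈ] is the alternation; the neighbouring /ʐ/ is constant.
/t/ is alveolar while /ʐ/ is retroflex; the output [ʈ] is retroflex, matching the trigger — so the feature that spreads is place.
Manner and voice are unchanged, so the assimilation is partial, not total.
The other alternating forms pattern the same way: /ʈ/ → [k] after /x/ (retroflex → velar, matching velar); /ɟ/ → [b] after /β/ (palatal → bilabial, matching bilabial); /q/ → [k] after /x/ (uvular → velar, matching velar) — only place changes, and always toward the preceding segment.
The trigger is the preceding segment, so the direction is progressive (perseverative).

progressive place assimilation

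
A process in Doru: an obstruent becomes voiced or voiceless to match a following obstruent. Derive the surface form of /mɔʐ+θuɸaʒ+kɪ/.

/ʐ/ is a voiced retroflex fricative. The following trigger /θ/ is voiceless, so /ʐ/ must become voiceless as well.
The voiceless retroflex fricative is [ʂ], so /ʐ/ → [ʂ].
The same rule applies at the second boundary: /ʒ/ → [ʃ] next to /k/.

[mɔʂθuɸaʃkɪ]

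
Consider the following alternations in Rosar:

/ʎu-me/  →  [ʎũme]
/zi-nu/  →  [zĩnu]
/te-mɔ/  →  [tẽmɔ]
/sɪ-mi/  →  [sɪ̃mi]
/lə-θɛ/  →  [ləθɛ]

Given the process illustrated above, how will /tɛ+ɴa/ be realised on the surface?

The data show regressive nasality assimilation (vowel nasalisation): /u/ → [ũ] before /m/; /i/ → [ĩ] before /n/; /e/ → [ẽ] before /m/; /ɪ/ → [ɪ̃] before /m/ — a vowel is nasalised by an immediately following nasal consonant.
No change occurs in [ləθɛ] because the vowel at the boundary is adjacent to an oral consonant, not a nasal (/ə/ next to /θ/).
The vowel /ɛ/ is adjacent to the following nasal /ɴ/, so it acquires [+nasal] and surfaces as [ɛ̃].

[tɛ̃ɴa]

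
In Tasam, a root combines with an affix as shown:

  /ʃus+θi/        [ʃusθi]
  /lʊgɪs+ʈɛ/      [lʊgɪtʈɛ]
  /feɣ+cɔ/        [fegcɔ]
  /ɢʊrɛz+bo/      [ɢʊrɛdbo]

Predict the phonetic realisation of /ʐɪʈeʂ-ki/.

The data show regressive manner assimilation: /s/ → [t] before /ʈ/; /ɣ/ → [g] before /c/; /z/ → [d] before /b/. In each pair only manner changes, matching the following consonant, while place and voice stay constant.
Nothing changes in [ʃusθi]: there the adjacent consonants already agree in manner (/s/ and /θ/ are both fricatives), so this form is consistent with the same rule.
/ʂ/ is a voiceless retroflex fricative. The following trigger /k/ is a stop, so /ʂ/ must become a stop as well.
A voiceless retroflex stop is [ʈ], so the surface segment is [ʈ].

[ʐɪʈeʈki]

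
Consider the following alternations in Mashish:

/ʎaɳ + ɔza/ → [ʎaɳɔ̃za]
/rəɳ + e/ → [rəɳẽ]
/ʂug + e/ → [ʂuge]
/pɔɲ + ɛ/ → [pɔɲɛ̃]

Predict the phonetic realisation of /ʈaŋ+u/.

[ʈaŋũ]

The data show progressive nasality assimilation (vowel nasalisation): /ɔ/ → [ɔ̃] after /ɳ/; /e/ → [ẽ] after /ɳ/; /ɛ/ → [ɛ̃] after /ɲ/ — a vowel is nasalised by an immediately preceding nasal consonant.
No change occurs in [ʂuge] because the vowel at the boundary is adjacent to an oral consonant, not a nasal (/e/ next to /g/).
The vowel /u/ is adjacent to the preceding nasal /ŋ/, so it acquires [+nasal] and surfaces as [ũ].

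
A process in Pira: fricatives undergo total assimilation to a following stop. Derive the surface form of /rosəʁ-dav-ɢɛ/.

/ʁ/ is the segment targeted by the rule; it sits immediately before /d/, so it assimilates completely and surfaces as [d].
At the second juncture, /v/ likewise becomes [ɢ] adjacent to /ɢ/.

[rosəddaɢɢɛ]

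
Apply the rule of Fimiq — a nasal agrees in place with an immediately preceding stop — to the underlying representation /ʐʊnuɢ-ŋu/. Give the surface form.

The rule targets /ŋ/ (voiced velar nasal), which sits after the trigger /ɢ/ (uvular).
A voiced uvular nasal is [ɴ], so the surface segment is [ɴ].

[ʐʊnuɢɴu]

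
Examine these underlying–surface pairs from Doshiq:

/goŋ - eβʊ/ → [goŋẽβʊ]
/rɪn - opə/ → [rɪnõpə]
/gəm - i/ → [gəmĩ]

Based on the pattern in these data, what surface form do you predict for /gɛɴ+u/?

[gɛɴũ]

The data show progressive nasality assimilation (vowel nasalisation): /e/ → [ẽ] after /ŋ/; /o/ → [õ] after /n/; /i/ → [ĩ] after /m/ — a vowel is nasalised by an immediately preceding nasal consonant.
/u/ sits next to the nasal /ɴ/ and is therefore nasalised to [ũ].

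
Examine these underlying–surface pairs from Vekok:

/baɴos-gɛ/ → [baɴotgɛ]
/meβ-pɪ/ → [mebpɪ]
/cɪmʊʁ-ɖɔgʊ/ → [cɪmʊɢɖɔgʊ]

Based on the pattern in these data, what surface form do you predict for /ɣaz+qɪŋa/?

[ɣadqɪŋa]

The data show regressive manner assimilation: /s/ → [t] before /g/; /β/ → [b] before /p/; /ʁ/ → [ɢ] before /ɖ/. In each pair only manner changes, matching the following consonant, while place and voice stay constant.
/z/ is a voiced alveolar fricative. The following trigger /q/ is a stop, so /z/ must become a stop as well.
The voiced alveolar stop is [d], so /z/ → [d].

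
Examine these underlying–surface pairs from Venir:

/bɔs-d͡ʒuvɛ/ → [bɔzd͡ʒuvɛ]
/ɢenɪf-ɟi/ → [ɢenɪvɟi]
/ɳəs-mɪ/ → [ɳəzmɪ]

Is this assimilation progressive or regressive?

regressive

Underlying /s/ is realised as [z] next to /d͡ʒ/; /d͡ʒ/ itself does not change.
The change voiceless → voiced matches the voicing of the following /d͡ʒ/, identifying this as voicing assimilation.
The other alternating forms pattern the same way: /f/ → [v] before /ɟ/ (voiceless → voiced, matching voiced); /s/ → [z] before /m/ (voiceless → voiced, matching voiced) — only voicing changes, and always toward the following segment.
The trigger is the following segment, so the direction is regressive (anticipatory).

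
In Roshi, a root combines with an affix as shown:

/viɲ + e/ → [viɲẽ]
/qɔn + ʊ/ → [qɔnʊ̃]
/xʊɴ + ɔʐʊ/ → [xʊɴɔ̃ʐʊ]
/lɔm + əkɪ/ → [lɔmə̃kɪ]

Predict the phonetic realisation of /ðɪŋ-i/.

The data show progressive nasality assimilation (vowel nasalisation): /e/ → [ẽ] after /ɲ/; /ʊ/ → [ʊ̃] after /n/; /ɔ/ → [ɔ̃] after /ɴ/; /ə/ → [ə̃] after /m/ — a vowel is nasalised by an immediately preceding nasal consonant.
The vowel /i/ is adjacent to the preceding nasal /ŋ/, so it acquires [+nasal] and surfaces as [ĩ].

[ðɪŋĩ]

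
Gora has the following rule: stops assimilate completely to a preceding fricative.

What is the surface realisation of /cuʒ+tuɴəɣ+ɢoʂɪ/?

/t/ is the segment targeted by the rule; it sits immediately after /ʒ/, so it assimilates completely and surfaces as [ʒ].
At the second juncture, /ɢ/ likewise becomes [ɣ] adjacent to /ɣ/.

[cuʒʒuɴəɣɣoʂɪ]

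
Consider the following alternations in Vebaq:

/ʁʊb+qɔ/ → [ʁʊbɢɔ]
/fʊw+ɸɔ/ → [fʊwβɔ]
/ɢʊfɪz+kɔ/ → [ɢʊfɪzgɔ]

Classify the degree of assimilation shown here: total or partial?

partial assimilation

Underlying /q/ is realised as [ɢ] next to /b/; /b/ itself does not change.
/q/ is voiceless while /b/ is voiced; the output [ɢ] is voiced, matching the trigger — so the feature that spreads is voicing.
Place and manner are unchanged, so the assimilation is partial, not total.
Checking the remaining alternations: /ɸ/ → [β] after /w/ (voiceless → voiced, matching voiced); /k/ → [g] after /z/ (voiceless → voiced, matching voiced) — only voicing changes, and always toward the preceding segment.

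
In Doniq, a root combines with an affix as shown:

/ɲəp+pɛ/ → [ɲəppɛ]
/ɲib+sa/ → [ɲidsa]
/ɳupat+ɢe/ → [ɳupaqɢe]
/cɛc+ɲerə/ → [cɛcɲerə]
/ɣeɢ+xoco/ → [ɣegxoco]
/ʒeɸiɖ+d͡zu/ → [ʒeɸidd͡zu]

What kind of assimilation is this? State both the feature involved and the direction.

The segment that alternates is /b/, which surfaces as [d] when adjacent to /s/.
The change bilabial → alveolar matches the place of the following /s/, identifying this as place assimilation.
Manner and voice are unchanged, so the assimilation is partial, not total.
The same holds elsewhere in the data: /t/ → [q] before /ɢ/ (alveolar → uvular, matching uvular); /ɢ/ → [g] before /x/ (uvular → velar, matching velar); /ɖ/ → [d] before /d͡z/ (retroflex → alveolar, matching alveolar) — only place changes, and always toward the following segment.
No alternation appears in [ɲəppɛ], [cɛcɲerə]: there the adjacent consonants already agree in place (/p/ and /p/ are both bilabial; /c/ and /ɲ/ are both palatal), so these forms are consistent with the same rule.
The trigger is the following segment, so the direction is regressive (anticipatory).

regressive place assimilation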